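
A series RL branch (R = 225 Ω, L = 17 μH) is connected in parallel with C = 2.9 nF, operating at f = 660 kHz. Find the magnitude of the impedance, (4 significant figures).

87.00 Ω

ω = 2πf = 4.147e+06 rad/s
X_L = ωL = 70.50 Ω
X_C = 1/(ωC) = 83.15 Ω
Branch 1 (R+jX_L): Z₁ = 225.0 + j70.50 Ω, |Z₁| = 235.8 Ω
Branch 2 (−jX_C): Z₂ = −j83.15 Ω
Parallel: Z = Z₁Z₂/(Z₁+Z₂), |Z| = 87.00 Ω, ∠Z = -69.38°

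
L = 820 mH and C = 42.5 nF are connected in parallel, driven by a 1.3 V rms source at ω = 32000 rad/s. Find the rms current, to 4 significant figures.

1.718 mA

X_L = ωL = 26240 Ω
X_C = 1/(ωC) = 735.3 Ω
Parallel: admittances add. Y = 1/(jωL) + jωC
Y = (0 + j0.001322) S
|Y| = 0.001322 S → |Z| = 1/|Y| = 756.5 Ω, ∠Z = −∠Y = -90.00°
I = V/|Z| = 1.3/756.5 = 1.718 mA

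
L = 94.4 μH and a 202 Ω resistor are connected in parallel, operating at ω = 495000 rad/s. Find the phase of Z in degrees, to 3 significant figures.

77.0°

X_L = ωL = 46.7 Ω
Parallel: admittances add. Y = 1/R + 1/(jωL)
Y = (0.00495 − j0.0214) S
|Y| = 0.0220 S → |Z| = 1/|Y| = 45.5 Ω, ∠Z = −∠Y = 77.0°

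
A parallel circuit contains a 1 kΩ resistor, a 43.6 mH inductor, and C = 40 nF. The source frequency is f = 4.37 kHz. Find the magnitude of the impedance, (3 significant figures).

ω = 2πf = 27460 rad/s
X_L = ωL = 1200 Ω
X_C = 1/(ωC) = 910 Ω
Parallel: admittances add. Y = 1/R + 1/(jωL) + jωC
Y = (0.00100 + j0.000263) S
|Y| = 0.00103 S → |Z| = 1/|Y| = 967 Ω, ∠Z = −∠Y = -14.7°

967 Ω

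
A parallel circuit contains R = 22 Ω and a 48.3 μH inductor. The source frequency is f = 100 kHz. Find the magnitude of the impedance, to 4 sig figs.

17.81 Ω

ω = 2πf = 628300 rad/s
X_L = ωL = 30.35 Ω
Parallel: admittances add. Y = 1/R + 1/(jωL)
Y = (0.04545 − j0.03295) S
|Y| = 0.05614 S → |Z| = 1/|Y| = 17.81 Ω, ∠Z = −∠Y = 35.94°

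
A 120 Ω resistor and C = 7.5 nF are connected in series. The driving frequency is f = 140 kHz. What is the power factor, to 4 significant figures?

0.6207

ω = 2πf = 879600 rad/s
X_C = 1/(ωC) = 151.6 Ω
Z = 120.0 − j151.6 Ω
|Z| = √(120.0² + 151.6²) = 193.3 Ω
∠Z = arctan(-151.6/120.0) = -51.63°
cos φ = cos(-51.63°) = 0.6207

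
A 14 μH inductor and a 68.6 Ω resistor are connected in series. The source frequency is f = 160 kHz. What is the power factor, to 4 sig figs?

0.9796

ω = 2πf = 1.005e+06 rad/s
X_L = ωL = 14.07 Ω
Z = 68.60 + j14.07 Ω
|Z| = √(68.60² + 14.07²) = 70.03 Ω
∠Z = arctan(14.07/68.60) = 11.59°
cos φ = cos(11.59°) = 0.9796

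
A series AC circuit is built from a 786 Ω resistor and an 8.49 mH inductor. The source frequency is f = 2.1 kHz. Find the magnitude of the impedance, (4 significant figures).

793.9 Ω

ω = 2πf = 13190 rad/s
X_L = ωL = 112.0 Ω
Z = 786.0 + j112.0 Ω
|Z| = √(786.0² + 112.0²) = 793.9 Ω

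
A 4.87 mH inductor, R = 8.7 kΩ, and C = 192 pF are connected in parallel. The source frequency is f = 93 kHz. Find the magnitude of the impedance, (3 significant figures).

ω = 2πf = 584300 rad/s
X_L = ωL = 2850 Ω
X_C = 1/(ωC) = 8910 Ω
Parallel: admittances add. Y = 1/R + 1/(jωL) + jωC
Y = (0.000115 − j0.000239) S
|Y| = 0.000265 S → |Z| = 1/|Y| = 3770 Ω, ∠Z = −∠Y = 64.3°

3770 Ω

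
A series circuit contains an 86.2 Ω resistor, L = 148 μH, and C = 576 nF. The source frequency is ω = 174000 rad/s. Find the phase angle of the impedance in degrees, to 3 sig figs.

X_L = ωL = 25.8 Ω
X_C = 1/(ωC) = 9.98 Ω
Net reactance X = X_L − X_C = 15.8 Ω
Z = 86.2 + j15.8 Ω
|Z| = √(86.2² + 15.8²) = 87.6 Ω
∠Z = arctan(15.8/86.2) = 10.4°

10.4°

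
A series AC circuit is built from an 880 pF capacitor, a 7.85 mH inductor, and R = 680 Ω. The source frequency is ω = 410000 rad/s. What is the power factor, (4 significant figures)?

X_L = ωL = 3218 Ω
X_C = 1/(ωC) = 2772 Ω
Net reactance X = X_L − X_C = 446.9 Ω
Z = 680.0 + j446.9 Ω
|Z| = √(680.0² + 446.9²) = 813.7 Ω
∠Z = arctan(446.9/680.0) = 33.31°
cos φ = cos(33.31°) = 0.8357

0.8357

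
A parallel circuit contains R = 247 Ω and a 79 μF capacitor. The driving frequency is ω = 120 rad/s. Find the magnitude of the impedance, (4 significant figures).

X_C = 1/(ωC) = 105.5 Ω
Parallel: admittances add. Y = 1/R + jωC
Y = (0.004049 + j0.009480) S
|Y| = 0.01031 S → |Z| = 1/|Y| = 97.01 Ω, ∠Z = −∠Y = -66.87°

97.01 Ω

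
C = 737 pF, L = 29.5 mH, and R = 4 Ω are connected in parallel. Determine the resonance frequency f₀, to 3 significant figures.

ω₀ = 1/√(LC) = 1/√(0.0295 × 7.37e-10) = 214500 rad/s
f₀ = ω₀/(2π) = 34.1 kHz

34.1 kHz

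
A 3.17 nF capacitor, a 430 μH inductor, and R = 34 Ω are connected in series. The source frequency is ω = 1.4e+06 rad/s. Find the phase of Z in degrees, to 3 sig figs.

84.8°

X_L = ωL = 602 Ω
X_C = 1/(ωC) = 225 Ω
Net reactance X = X_L − X_C = 377 Ω
Z = 34.0 + j377 Ω
|Z| = √(34.0² + 377²) = 378 Ω
∠Z = arctan(377/34.0) = 84.8°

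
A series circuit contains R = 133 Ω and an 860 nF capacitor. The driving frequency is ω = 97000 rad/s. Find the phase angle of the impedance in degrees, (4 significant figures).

X_C = 1/(ωC) = 11.99 Ω
Z = 133.0 − j11.99 Ω
|Z| = √(133.0² + 11.99²) = 133.5 Ω
∠Z = arctan(-11.99/133.0) = -5.150°

-5.150°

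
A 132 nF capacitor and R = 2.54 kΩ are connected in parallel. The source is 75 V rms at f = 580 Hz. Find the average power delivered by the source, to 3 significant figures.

2.21 W

ω = 2πf = 3644 rad/s
X_C = 1/(ωC) = 2080 Ω
Parallel: admittances add. Y = 1/R + jωC
Y = (0.000394 + j0.000481) S
|Y| = 0.000622 S → |Z| = 1/|Y| = 1610 Ω, ∠Z = −∠Y = -50.7°
I = V/|Z| = 46.6 mA
P = VI cos φ = 75 × 0.0466 × cos(-50.7°) = 2.21 W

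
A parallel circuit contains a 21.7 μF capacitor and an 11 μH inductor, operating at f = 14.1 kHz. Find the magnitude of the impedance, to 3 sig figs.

1.12 Ω

ω = 2πf = 88590 rad/s
X_L = ωL = 0.975 Ω
X_C = 1/(ωC) = 0.520 Ω
Parallel: admittances add. Y = 1/(jωL) + jωC
Y = (0 + j0.896) S
|Y| = 0.896 S → |Z| = 1/|Y| = 1.12 Ω, ∠Z = −∠Y = -90.0°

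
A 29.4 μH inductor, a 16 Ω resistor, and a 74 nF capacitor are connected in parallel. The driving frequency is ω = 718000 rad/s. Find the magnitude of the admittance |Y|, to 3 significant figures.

X_L = ωL = 21.1 Ω
X_C = 1/(ωC) = 18.8 Ω
Parallel: admittances add. Y = 1/R + 1/(jωL) + jωC
Y = (0.0625 + j0.00576) S
|Y| = 0.0628 S → |Z| = 1/|Y| = 15.9 Ω, ∠Z = −∠Y = -5.26°

62.8 mS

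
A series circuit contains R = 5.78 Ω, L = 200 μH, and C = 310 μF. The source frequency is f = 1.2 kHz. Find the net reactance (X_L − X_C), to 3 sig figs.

ω = 2πf = 7540 rad/s
X_L = ωL = 1.51 Ω
X_C = 1/(ωC) = 0.428 Ω
X = 1.51 − 0.428 = 1.08 Ω

1.08 Ω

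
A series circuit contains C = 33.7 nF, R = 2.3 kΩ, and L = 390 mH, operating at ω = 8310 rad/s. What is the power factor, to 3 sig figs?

0.990

X_L = ωL = 3240 Ω
X_C = 1/(ωC) = 3570 Ω
Net reactance X = X_L − X_C = -330 Ω
Z = 2300 − j330 Ω
|Z| = √(2300² + 330²) = 2320 Ω
∠Z = arctan(-330/2300) = -8.16°
cos φ = cos(-8.16°) = 0.990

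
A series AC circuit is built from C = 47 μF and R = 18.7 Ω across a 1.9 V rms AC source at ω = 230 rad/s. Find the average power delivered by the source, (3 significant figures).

X_C = 1/(ωC) = 92.5 Ω
Z = 18.7 − j92.5 Ω
|Z| = √(18.7² + 92.5²) = 94.4 Ω
∠Z = arctan(-92.5/18.7) = -78.6°
I = V/|Z| = 20.1 mA
P = VI cos φ = 1.9 × 0.0201 × cos(-78.6°) = 7.58 mW

7.58 mW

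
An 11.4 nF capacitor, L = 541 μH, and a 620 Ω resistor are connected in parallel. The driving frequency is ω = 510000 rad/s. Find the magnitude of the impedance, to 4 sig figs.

X_L = ωL = 275.9 Ω
X_C = 1/(ωC) = 172.0 Ω
Parallel: admittances add. Y = 1/R + 1/(jωL) + jωC
Y = (0.001613 + j0.002190) S
|Y| = 0.002720 S → |Z| = 1/|Y| = 367.7 Ω, ∠Z = −∠Y = -53.62°

367.7 Ω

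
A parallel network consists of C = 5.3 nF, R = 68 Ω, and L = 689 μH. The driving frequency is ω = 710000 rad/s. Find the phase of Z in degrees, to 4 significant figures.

X_L = ωL = 489.2 Ω
X_C = 1/(ωC) = 265.7 Ω
Parallel: admittances add. Y = 1/R + 1/(jωL) + jωC
Y = (0.01471 + j0.001719) S
|Y| = 0.01481 S → |Z| = 1/|Y| = 67.54 Ω, ∠Z = −∠Y = -6.666°

-6.666°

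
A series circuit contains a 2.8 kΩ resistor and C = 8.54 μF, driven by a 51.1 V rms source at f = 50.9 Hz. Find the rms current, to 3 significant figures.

18.1 mA

ω = 2πf = 319.8 rad/s
X_C = 1/(ωC) = 366 Ω
Z = 2800 − j366 Ω
|Z| = √(2800² + 366²) = 2820 Ω
I = V/|Z| = 51.1/2820 = 18.1 mA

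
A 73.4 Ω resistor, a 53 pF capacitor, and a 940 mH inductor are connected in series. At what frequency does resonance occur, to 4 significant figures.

22.55 kHz

ω₀ = 1/√(LC) = 1/√(0.94 × 5.3e-11) = 141700 rad/s
f₀ = ω₀/(2π) = 22.55 kHz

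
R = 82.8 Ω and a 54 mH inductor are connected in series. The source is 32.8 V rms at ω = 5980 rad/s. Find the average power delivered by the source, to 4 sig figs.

801.6 mW

X_L = ωL = 322.9 Ω
Z = 82.80 + j322.9 Ω
|Z| = √(82.80² + 322.9²) = 333.4 Ω
∠Z = arctan(322.9/82.80) = 75.62°
I = V/|Z| = 98.39 mA
P = VI cos φ = 32.8 × 0.09839 × cos(75.62°) = 801.6 mW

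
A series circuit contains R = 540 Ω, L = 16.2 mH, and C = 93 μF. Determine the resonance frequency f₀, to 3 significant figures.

130 Hz

ω₀ = 1/√(LC) = 1/√(0.0162 × 9.3e-05) = 814.7 rad/s
f₀ = ω₀/(2π) = 130 Hz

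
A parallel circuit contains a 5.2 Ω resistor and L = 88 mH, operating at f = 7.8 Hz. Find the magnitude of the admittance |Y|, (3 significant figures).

ω = 2πf = 49.01 rad/s
X_L = ωL = 4.31 Ω
Parallel: admittances add. Y = 1/R + 1/(jωL)
Y = (0.192 − j0.232) S
|Y| = 0.301 S → |Z| = 1/|Y| = 3.32 Ω, ∠Z = −∠Y = 50.3°

301 mS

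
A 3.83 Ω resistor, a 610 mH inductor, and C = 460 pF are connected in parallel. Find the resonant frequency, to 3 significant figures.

9.50 kHz

ω₀ = 1/√(LC) = 1/√(0.61 × 4.6e-10) = 59700 rad/s
f₀ = ω₀/(2π) = 9.50 kHz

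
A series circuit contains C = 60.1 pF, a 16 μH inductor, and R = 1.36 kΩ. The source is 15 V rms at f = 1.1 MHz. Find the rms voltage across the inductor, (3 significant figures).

ω = 2πf = 6.912e+06 rad/s
X_L = ωL = 111 Ω
X_C = 1/(ωC) = 2410 Ω
Net reactance X = X_L − X_C = -2300 Ω
Z = 1360 − j2300 Ω
|Z| = √(1360² + 2300²) = 2670 Ω
I = V/|Z| = 5.62 mA
V_L = I·|Z_L| = 0.00562 × 111 = 0.621 V

0.621 V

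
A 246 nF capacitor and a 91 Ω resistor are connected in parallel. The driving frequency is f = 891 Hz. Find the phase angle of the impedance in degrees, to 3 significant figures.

ω = 2πf = 5598 rad/s
X_C = 1/(ωC) = 726 Ω
Parallel: admittances add. Y = 1/R + jωC
Y = (0.0110 + j0.00138) S
|Y| = 0.0111 S → |Z| = 1/|Y| = 90.3 Ω, ∠Z = −∠Y = -7.14°

-7.14°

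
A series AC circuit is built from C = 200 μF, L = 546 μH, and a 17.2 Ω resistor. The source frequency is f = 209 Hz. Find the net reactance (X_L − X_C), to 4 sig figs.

ω = 2πf = 1313 rad/s
X_L = ωL = 0.7170 Ω
X_C = 1/(ωC) = 3.808 Ω
X = 0.7170 − 3.808 = -3.091 Ω

-3.091 Ω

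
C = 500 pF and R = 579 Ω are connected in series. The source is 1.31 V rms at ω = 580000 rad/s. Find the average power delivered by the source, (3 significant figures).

81.3 μW

X_C = 1/(ωC) = 3450 Ω
Z = 579 − j3450 Ω
|Z| = √(579² + 3450²) = 3500 Ω
∠Z = arctan(-3450/579) = -80.5°
I = V/|Z| = 375 μA
P = VI cos φ = 1.31 × 0.000375 × cos(-80.5°) = 81.3 μW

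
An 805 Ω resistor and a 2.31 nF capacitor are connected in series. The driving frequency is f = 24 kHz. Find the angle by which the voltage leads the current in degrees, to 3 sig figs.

ω = 2πf = 150800 rad/s
X_C = 1/(ωC) = 2870 Ω
Z = 805 − j2870 Ω
|Z| = √(805² + 2870²) = 2980 Ω
∠Z = arctan(-2870/805) = -74.3°

-74.3°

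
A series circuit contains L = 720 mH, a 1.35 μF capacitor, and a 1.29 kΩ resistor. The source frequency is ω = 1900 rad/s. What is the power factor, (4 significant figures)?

0.7968

X_L = ωL = 1368 Ω
X_C = 1/(ωC) = 389.9 Ω
Net reactance X = X_L − X_C = 978.1 Ω
Z = 1290 + j978.1 Ω
|Z| = √(1290² + 978.1²) = 1619 Ω
∠Z = arctan(978.1/1290) = 37.17°
cos φ = cos(37.17°) = 0.7968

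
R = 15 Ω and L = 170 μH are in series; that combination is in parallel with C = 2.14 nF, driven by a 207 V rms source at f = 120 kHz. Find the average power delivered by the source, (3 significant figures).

38.6 W

ω = 2πf = 754000 rad/s
X_L = ωL = 128 Ω
X_C = 1/(ωC) = 620 Ω
Branch 1 (R+jX_L): Z₁ = 15.0 + j128 Ω, |Z₁| = 129 Ω
Branch 2 (−jX_C): Z₂ = −j620 Ω
Parallel: Z = Z₁Z₂/(Z₁+Z₂), |Z| = 163 Ω, ∠Z = 81.6°
I = V/|Z| = 1.27 A
P = VI cos φ = 207 × 1.27 × cos(81.6°) = 38.6 W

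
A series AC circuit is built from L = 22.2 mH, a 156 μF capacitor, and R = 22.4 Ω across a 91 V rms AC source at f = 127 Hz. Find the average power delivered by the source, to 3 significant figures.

311 W

ω = 2πf = 798.0 rad/s
X_L = ωL = 17.7 Ω
X_C = 1/(ωC) = 8.03 Ω
Net reactance X = X_L − X_C = 9.68 Ω
Z = 22.4 + j9.68 Ω
|Z| = √(22.4² + 9.68²) = 24.4 Ω
∠Z = arctan(9.68/22.4) = 23.4°
I = V/|Z| = 3.73 A
P = VI cos φ = 91 × 3.73 × cos(23.4°) = 311 W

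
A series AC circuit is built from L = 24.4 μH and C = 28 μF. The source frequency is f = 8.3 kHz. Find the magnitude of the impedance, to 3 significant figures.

ω = 2πf = 52150 rad/s
X_L = ωL = 1.27 Ω
X_C = 1/(ωC) = 0.685 Ω
Net reactance X = X_L − X_C = 0.588 Ω
Z = j0.588 Ω
|Z| = √(0² + 0.588²) = 0.588 Ω

0.588 Ω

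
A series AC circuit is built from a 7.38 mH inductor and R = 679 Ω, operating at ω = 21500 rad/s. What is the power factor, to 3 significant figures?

0.974

X_L = ωL = 159 Ω
Z = 679 + j159 Ω
|Z| = √(679² + 159²) = 697 Ω
∠Z = arctan(159/679) = 13.2°
cos φ = cos(13.2°) = 0.974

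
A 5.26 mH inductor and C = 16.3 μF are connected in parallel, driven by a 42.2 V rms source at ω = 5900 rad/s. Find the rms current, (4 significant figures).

X_L = ωL = 31.03 Ω
X_C = 1/(ωC) = 10.40 Ω
Parallel: admittances add. Y = 1/(jωL) + jωC
Y = (0 + j0.06395) S
|Y| = 0.06395 S → |Z| = 1/|Y| = 15.64 Ω, ∠Z = −∠Y = -90.00°
I = V/|Z| = 42.2/15.64 = 2.699 A

2.699 A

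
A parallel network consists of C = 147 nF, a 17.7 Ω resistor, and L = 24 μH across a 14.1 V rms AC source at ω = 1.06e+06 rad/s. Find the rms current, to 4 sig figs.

X_L = ωL = 25.44 Ω
X_C = 1/(ωC) = 6.418 Ω
Parallel: admittances add. Y = 1/R + 1/(jωL) + jωC
Y = (0.05650 + j0.1165) S
|Y| = 0.1295 S → |Z| = 1/|Y| = 7.723 Ω, ∠Z = −∠Y = -64.13°
I = V/|Z| = 14.1/7.723 = 1.826 A

1.826 A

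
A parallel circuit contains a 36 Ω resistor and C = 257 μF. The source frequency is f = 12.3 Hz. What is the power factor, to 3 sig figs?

ω = 2πf = 77.28 rad/s
X_C = 1/(ωC) = 50.3 Ω
Parallel: admittances add. Y = 1/R + jωC
Y = (0.0278 + j0.0199) S
|Y| = 0.0341 S → |Z| = 1/|Y| = 29.3 Ω, ∠Z = −∠Y = -35.6°
cos φ = cos(-35.6°) = 0.813

0.813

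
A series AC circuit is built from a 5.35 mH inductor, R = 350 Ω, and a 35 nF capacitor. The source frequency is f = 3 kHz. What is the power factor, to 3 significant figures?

ω = 2πf = 18850 rad/s
X_L = ωL = 101 Ω
X_C = 1/(ωC) = 1520 Ω
Net reactance X = X_L − X_C = -1410 Ω
Z = 350 − j1410 Ω
|Z| = √(350² + 1410²) = 1460 Ω
∠Z = arctan(-1410/350) = -76.1°
cos φ = cos(-76.1°) = 0.240

0.240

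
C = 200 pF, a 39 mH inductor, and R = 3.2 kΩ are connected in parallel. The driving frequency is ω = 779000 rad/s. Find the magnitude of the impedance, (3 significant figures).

X_L = ωL = 30400 Ω
X_C = 1/(ωC) = 6420 Ω
Parallel: admittances add. Y = 1/R + 1/(jωL) + jωC
Y = (0.000313 + j0.000123) S
|Y| = 0.000336 S → |Z| = 1/|Y| = 2980 Ω, ∠Z = −∠Y = -21.5°

2980 Ω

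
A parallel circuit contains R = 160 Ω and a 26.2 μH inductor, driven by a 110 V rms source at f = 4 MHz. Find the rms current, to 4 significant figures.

707.5 mA

ω = 2πf = 2.513e+07 rad/s
X_L = ωL = 658.5 Ω
Parallel: admittances add. Y = 1/R + 1/(jωL)
Y = (0.006250 − j0.001519) S
|Y| = 0.006432 S → |Z| = 1/|Y| = 155.5 Ω, ∠Z = −∠Y = 13.66°
I = V/|Z| = 110/155.5 = 707.5 mA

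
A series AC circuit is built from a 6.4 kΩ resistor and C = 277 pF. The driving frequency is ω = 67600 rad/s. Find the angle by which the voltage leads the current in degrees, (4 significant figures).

-83.17°

X_C = 1/(ωC) = 53400 Ω
Z = 6400 − j53400 Ω
|Z| = √(6400² + 53400²) = 53790 Ω
∠Z = arctan(-53400/6400) = -83.17°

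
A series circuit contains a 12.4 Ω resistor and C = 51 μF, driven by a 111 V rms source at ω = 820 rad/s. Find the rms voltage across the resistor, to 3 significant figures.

51.1 V

X_C = 1/(ωC) = 23.9 Ω
Z = 12.4 − j23.9 Ω
|Z| = √(12.4² + 23.9²) = 26.9 Ω
I = V/|Z| = 4.12 A
V_R = I·|Z_R| = 4.12 × 12.4 = 51.1 V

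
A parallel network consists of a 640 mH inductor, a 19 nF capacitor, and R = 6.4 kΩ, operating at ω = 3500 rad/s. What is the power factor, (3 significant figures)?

0.380

X_L = ωL = 2240 Ω
X_C = 1/(ωC) = 15000 Ω
Parallel: admittances add. Y = 1/R + 1/(jωL) + jωC
Y = (0.000156 − j0.000380) S
|Y| = 0.000411 S → |Z| = 1/|Y| = 2430 Ω, ∠Z = −∠Y = 67.6°
cos φ = cos(67.6°) = 0.380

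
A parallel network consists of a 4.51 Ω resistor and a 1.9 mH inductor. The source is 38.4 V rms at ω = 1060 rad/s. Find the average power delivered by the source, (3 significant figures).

327 W

X_L = ωL = 2.01 Ω
Parallel: admittances add. Y = 1/R + 1/(jωL)
Y = (0.222 − j0.497) S
|Y| = 0.544 S → |Z| = 1/|Y| = 1.84 Ω, ∠Z = −∠Y = 65.9°
I = V/|Z| = 20.9 A
P = VI cos φ = 38.4 × 20.9 × cos(65.9°) = 327 W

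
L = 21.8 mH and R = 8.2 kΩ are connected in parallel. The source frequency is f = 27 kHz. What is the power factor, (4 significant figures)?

0.4111

ω = 2πf = 169600 rad/s
X_L = ωL = 3698 Ω
Parallel: admittances add. Y = 1/R + 1/(jωL)
Y = (0.0001220 − j0.0002704) S
|Y| = 0.0002966 S → |Z| = 1/|Y| = 3371 Ω, ∠Z = −∠Y = 65.72°
cos φ = cos(65.72°) = 0.4111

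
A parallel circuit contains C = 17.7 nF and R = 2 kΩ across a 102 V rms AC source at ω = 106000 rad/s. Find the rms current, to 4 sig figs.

198.1 mA

X_C = 1/(ωC) = 533.0 Ω
Parallel: admittances add. Y = 1/R + jωC
Y = (0.0005000 + j0.001876) S
|Y| = 0.001942 S → |Z| = 1/|Y| = 515.0 Ω, ∠Z = −∠Y = -75.08°
I = V/|Z| = 102/515.0 = 198.1 mA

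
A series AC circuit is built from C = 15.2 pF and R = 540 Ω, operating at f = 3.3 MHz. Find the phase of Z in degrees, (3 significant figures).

-80.3°

ω = 2πf = 2.073e+07 rad/s
X_C = 1/(ωC) = 3170 Ω
Z = 540 − j3170 Ω
|Z| = √(540² + 3170²) = 3220 Ω
∠Z = arctan(-3170/540) = -80.3°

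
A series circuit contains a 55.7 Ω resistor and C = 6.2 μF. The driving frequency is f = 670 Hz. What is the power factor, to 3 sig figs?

0.824

ω = 2πf = 4210 rad/s
X_C = 1/(ωC) = 38.3 Ω
Z = 55.7 − j38.3 Ω
|Z| = √(55.7² + 38.3²) = 67.6 Ω
∠Z = arctan(-38.3/55.7) = -34.5°
cos φ = cos(-34.5°) = 0.824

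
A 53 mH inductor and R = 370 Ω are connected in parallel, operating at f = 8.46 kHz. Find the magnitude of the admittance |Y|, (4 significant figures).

ω = 2πf = 53160 rad/s
X_L = ωL = 2817 Ω
Parallel: admittances add. Y = 1/R + 1/(jωL)
Y = (0.002703 − j0.0003550) S
|Y| = 0.002726 S → |Z| = 1/|Y| = 366.8 Ω, ∠Z = −∠Y = 7.482°

2.726 mS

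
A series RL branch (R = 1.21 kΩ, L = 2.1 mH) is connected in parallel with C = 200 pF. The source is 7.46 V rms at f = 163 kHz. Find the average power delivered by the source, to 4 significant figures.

11.06 mW

ω = 2πf = 1.024e+06 rad/s
X_L = ωL = 2151 Ω
X_C = 1/(ωC) = 4882 Ω
Branch 1 (R+jX_L): Z₁ = 1210 + j2151 Ω, |Z₁| = 2468 Ω
Branch 2 (−jX_C): Z₂ = −j4882 Ω
Parallel: Z = Z₁Z₂/(Z₁+Z₂), |Z| = 4033 Ω, ∠Z = 36.74°
I = V/|Z| = 1.850 mA
P = VI cos φ = 7.46 × 0.001850 × cos(36.74°) = 11.06 mW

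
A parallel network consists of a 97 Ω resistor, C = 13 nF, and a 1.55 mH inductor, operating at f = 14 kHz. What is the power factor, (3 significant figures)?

0.857

ω = 2πf = 87960 rad/s
X_L = ωL = 136 Ω
X_C = 1/(ωC) = 874 Ω
Parallel: admittances add. Y = 1/R + 1/(jωL) + jωC
Y = (0.0103 − j0.00619) S
|Y| = 0.0120 S → |Z| = 1/|Y| = 83.2 Ω, ∠Z = −∠Y = 31.0°
cos φ = cos(31.0°) = 0.857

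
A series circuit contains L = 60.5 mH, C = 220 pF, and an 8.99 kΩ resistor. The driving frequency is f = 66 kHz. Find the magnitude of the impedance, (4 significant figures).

16750 Ω

ω = 2πf = 414700 rad/s
X_L = ωL = 25090 Ω
X_C = 1/(ωC) = 10960 Ω
Net reactance X = X_L − X_C = 14130 Ω
Z = 8990 + j14130 Ω
|Z| = √(8990² + 14130²) = 16750 Ω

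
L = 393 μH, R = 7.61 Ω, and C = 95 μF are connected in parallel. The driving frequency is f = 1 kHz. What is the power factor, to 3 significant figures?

0.565

ω = 2πf = 6283 rad/s
X_L = ωL = 2.47 Ω
X_C = 1/(ωC) = 1.68 Ω
Parallel: admittances add. Y = 1/R + 1/(jωL) + jωC
Y = (0.131 + j0.192) S
|Y| = 0.233 S → |Z| = 1/|Y| = 4.30 Ω, ∠Z = −∠Y = -55.6°
cos φ = cos(-55.6°) = 0.565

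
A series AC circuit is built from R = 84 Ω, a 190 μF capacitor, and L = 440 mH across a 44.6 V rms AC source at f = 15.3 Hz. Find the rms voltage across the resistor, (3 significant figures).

44.1 V

ω = 2πf = 96.13 rad/s
X_L = ωL = 42.3 Ω
X_C = 1/(ωC) = 54.7 Ω
Net reactance X = X_L − X_C = -12.5 Ω
Z = 84.0 − j12.5 Ω
|Z| = √(84.0² + 12.5²) = 84.9 Ω
I = V/|Z| = 525 mA
V_R = I·|Z_R| = 0.525 × 84.0 = 44.1 V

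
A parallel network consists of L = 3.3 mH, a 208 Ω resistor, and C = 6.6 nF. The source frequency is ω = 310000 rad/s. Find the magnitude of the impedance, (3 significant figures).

203 Ω

X_L = ωL = 1020 Ω
X_C = 1/(ωC) = 489 Ω
Parallel: admittances add. Y = 1/R + 1/(jωL) + jωC
Y = (0.00481 + j0.00107) S
|Y| = 0.00492 S → |Z| = 1/|Y| = 203 Ω, ∠Z = −∠Y = -12.5°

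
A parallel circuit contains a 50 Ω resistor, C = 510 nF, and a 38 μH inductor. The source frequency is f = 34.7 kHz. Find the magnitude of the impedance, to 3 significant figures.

45.2 Ω

ω = 2πf = 218000 rad/s
X_L = ωL = 8.29 Ω
X_C = 1/(ωC) = 8.99 Ω
Parallel: admittances add. Y = 1/R + 1/(jωL) + jωC
Y = (0.0200 − j0.00951) S
|Y| = 0.0221 S → |Z| = 1/|Y| = 45.2 Ω, ∠Z = −∠Y = 25.4°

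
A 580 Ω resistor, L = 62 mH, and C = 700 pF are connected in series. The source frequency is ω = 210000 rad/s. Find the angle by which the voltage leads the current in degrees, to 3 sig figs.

X_L = ωL = 13000 Ω
X_C = 1/(ωC) = 6800 Ω
Net reactance X = X_L − X_C = 6220 Ω
Z = 580 + j6220 Ω
|Z| = √(580² + 6220²) = 6240 Ω
∠Z = arctan(6220/580) = 84.7°

84.7°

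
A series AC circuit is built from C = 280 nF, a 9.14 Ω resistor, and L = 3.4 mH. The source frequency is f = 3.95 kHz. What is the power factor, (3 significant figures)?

0.152

ω = 2πf = 24820 rad/s
X_L = ωL = 84.4 Ω
X_C = 1/(ωC) = 144 Ω
Net reactance X = X_L − X_C = -59.5 Ω
Z = 9.14 − j59.5 Ω
|Z| = √(9.14² + 59.5²) = 60.2 Ω
∠Z = arctan(-59.5/9.14) = -81.3°
cos φ = cos(-81.3°) = 0.152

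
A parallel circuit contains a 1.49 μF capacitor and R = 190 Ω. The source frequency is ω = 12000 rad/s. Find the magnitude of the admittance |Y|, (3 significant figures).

X_C = 1/(ωC) = 55.9 Ω
Parallel: admittances add. Y = 1/R + jωC
Y = (0.00526 + j0.0179) S
|Y| = 0.0186 S → |Z| = 1/|Y| = 53.7 Ω, ∠Z = −∠Y = -73.6°

18.6 mS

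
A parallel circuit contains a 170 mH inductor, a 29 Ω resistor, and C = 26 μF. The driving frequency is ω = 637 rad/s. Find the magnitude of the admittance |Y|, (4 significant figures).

X_L = ωL = 108.3 Ω
X_C = 1/(ωC) = 60.38 Ω
Parallel: admittances add. Y = 1/R + 1/(jωL) + jωC
Y = (0.03448 + j0.007328) S
|Y| = 0.03525 S → |Z| = 1/|Y| = 28.37 Ω, ∠Z = −∠Y = -12.00°

35.25 mS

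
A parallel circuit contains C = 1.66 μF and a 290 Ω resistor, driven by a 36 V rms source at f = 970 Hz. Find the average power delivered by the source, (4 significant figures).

ω = 2πf = 6095 rad/s
X_C = 1/(ωC) = 98.84 Ω
Parallel: admittances add. Y = 1/R + jωC
Y = (0.003448 + j0.01012) S
|Y| = 0.01069 S → |Z| = 1/|Y| = 93.56 Ω, ∠Z = −∠Y = -71.18°
I = V/|Z| = 384.8 mA
P = VI cos φ = 36 × 0.3848 × cos(-71.18°) = 4.469 W

4.469 W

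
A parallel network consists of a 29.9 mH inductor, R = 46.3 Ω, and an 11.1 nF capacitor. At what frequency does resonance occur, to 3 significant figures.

ω₀ = 1/√(LC) = 1/√(0.0299 × 1.11e-08) = 54890 rad/s
f₀ = ω₀/(2π) = 8.74 kHz

8.74 kHz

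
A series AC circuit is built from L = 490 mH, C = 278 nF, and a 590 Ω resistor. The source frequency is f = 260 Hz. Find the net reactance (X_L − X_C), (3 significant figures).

ω = 2πf = 1634 rad/s
X_L = ωL = 800 Ω
X_C = 1/(ωC) = 2200 Ω
X = 800 − 2200 = -1400 Ω

-1400 Ω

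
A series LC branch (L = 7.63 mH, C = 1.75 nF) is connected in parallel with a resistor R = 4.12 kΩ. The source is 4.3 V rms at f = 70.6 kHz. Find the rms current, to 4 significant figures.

ω = 2πf = 443600 rad/s
X_L = ωL = 3385 Ω
X_C = 1/(ωC) = 1288 Ω
Branch 1: Z₁ = R = 4120 Ω
Branch 2 (series LC): Z₂ = j(X_L − X_C) = j2096 Ω
Parallel: Z = Z₁Z₂/(Z₁+Z₂), |Z| = 1868 Ω, ∠Z = 63.03°
I = V/|Z| = 4.3/1868 = 2.301 mA

2.301 mA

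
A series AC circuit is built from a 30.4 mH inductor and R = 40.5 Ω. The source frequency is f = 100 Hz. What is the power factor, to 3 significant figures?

0.904

ω = 2πf = 628.3 rad/s
X_L = ωL = 19.1 Ω
Z = 40.5 + j19.1 Ω
|Z| = √(40.5² + 19.1²) = 44.8 Ω
∠Z = arctan(19.1/40.5) = 25.2°
cos φ = cos(25.2°) = 0.904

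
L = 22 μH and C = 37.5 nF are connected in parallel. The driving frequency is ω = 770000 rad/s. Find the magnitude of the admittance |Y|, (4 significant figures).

30.16 mS

X_L = ωL = 16.94 Ω
X_C = 1/(ωC) = 34.63 Ω
Parallel: admittances add. Y = 1/(jωL) + jωC
Y = (0 − j0.03016) S
|Y| = 0.03016 S → |Z| = 1/|Y| = 33.16 Ω, ∠Z = −∠Y = 90.00°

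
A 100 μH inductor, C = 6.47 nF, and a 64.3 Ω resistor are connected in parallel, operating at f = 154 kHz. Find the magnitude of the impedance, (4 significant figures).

62.20 Ω

ω = 2πf = 967600 rad/s
X_L = ωL = 96.76 Ω
X_C = 1/(ωC) = 159.7 Ω
Parallel: admittances add. Y = 1/R + 1/(jωL) + jωC
Y = (0.01555 − j0.004074) S
|Y| = 0.01608 S → |Z| = 1/|Y| = 62.20 Ω, ∠Z = −∠Y = 14.68°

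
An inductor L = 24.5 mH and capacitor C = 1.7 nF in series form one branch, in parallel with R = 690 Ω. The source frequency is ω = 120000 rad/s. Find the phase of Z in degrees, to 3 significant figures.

X_L = ωL = 2940 Ω
X_C = 1/(ωC) = 4900 Ω
Branch 1: Z₁ = R = 690 Ω
Branch 2 (series LC): Z₂ = j(X_L − X_C) = −j1960 Ω
Parallel: Z = Z₁Z₂/(Z₁+Z₂), |Z| = 651 Ω, ∠Z = -19.4°

-19.4°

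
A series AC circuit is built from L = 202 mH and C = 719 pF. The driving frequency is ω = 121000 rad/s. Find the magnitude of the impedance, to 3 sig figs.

12900 Ω

X_L = ωL = 24400 Ω
X_C = 1/(ωC) = 11500 Ω
Net reactance X = X_L − X_C = 12900 Ω
Z = j12900 Ω
|Z| = √(0² + 12900²) = 12900 Ω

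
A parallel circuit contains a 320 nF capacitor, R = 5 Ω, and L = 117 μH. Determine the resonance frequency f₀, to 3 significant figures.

ω₀ = 1/√(LC) = 1/√(0.000117 × 3.2e-07) = 163400 rad/s
f₀ = ω₀/(2π) = 26.0 kHz

26.0 kHz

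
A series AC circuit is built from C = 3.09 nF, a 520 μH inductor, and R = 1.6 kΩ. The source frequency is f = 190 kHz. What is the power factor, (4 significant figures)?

ω = 2πf = 1.194e+06 rad/s
X_L = ωL = 620.8 Ω
X_C = 1/(ωC) = 271.1 Ω
Net reactance X = X_L − X_C = 349.7 Ω
Z = 1600 + j349.7 Ω
|Z| = √(1600² + 349.7²) = 1638 Ω
∠Z = arctan(349.7/1600) = 12.33°
cos φ = cos(12.33°) = 0.9769

0.9769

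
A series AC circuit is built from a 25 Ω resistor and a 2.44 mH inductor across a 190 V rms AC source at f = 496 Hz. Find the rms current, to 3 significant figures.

ω = 2πf = 3116 rad/s
X_L = ωL = 7.60 Ω
Z = 25.0 + j7.60 Ω
|Z| = √(25.0² + 7.60²) = 26.1 Ω
I = V/|Z| = 190/26.1 = 7.27 A

7.27 A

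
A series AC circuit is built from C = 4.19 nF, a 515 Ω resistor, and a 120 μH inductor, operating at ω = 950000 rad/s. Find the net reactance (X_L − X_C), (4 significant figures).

X_L = ωL = 114.0 Ω
X_C = 1/(ωC) = 251.2 Ω
X = 114.0 − 251.2 = -137.2 Ω

-137.2 Ω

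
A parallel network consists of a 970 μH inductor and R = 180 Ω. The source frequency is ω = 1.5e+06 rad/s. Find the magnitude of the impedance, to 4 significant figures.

X_L = ωL = 1455 Ω
Parallel: admittances add. Y = 1/R + 1/(jωL)
Y = (0.005556 − j0.0006873) S
|Y| = 0.005598 S → |Z| = 1/|Y| = 178.6 Ω, ∠Z = −∠Y = 7.052°

178.6 Ω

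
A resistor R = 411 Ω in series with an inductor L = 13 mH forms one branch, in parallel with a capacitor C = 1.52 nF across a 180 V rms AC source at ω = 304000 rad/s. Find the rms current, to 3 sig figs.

X_L = ωL = 3950 Ω
X_C = 1/(ωC) = 2160 Ω
Branch 1 (R+jX_L): Z₁ = 411 + j3950 Ω, |Z₁| = 3970 Ω
Branch 2 (−jX_C): Z₂ = −j2160 Ω
Parallel: Z = Z₁Z₂/(Z₁+Z₂), |Z| = 4690 Ω, ∠Z = -83.0°
I = V/|Z| = 180/4690 = 38.4 mA

38.4 mA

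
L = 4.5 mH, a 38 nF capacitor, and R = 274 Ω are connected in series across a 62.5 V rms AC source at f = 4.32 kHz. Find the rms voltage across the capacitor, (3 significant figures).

68.0 V

ω = 2πf = 27140 rad/s
X_L = ωL = 122 Ω
X_C = 1/(ωC) = 970 Ω
Net reactance X = X_L − X_C = -847 Ω
Z = 274 − j847 Ω
|Z| = √(274² + 847²) = 891 Ω
I = V/|Z| = 70.2 mA
V_C = I·|Z_C| = 0.0702 × 970 = 68.0 V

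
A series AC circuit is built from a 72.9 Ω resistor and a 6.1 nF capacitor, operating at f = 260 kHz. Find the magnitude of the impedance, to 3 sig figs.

124 Ω

ω = 2πf = 1.634e+06 rad/s
X_C = 1/(ωC) = 100 Ω
Z = 72.9 − j100 Ω
|Z| = √(72.9² + 100²) = 124 Ω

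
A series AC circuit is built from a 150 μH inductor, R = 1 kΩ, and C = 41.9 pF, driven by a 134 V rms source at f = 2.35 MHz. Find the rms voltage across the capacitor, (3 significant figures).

186 V

ω = 2πf = 1.477e+07 rad/s
X_L = ωL = 2210 Ω
X_C = 1/(ωC) = 1620 Ω
Net reactance X = X_L − X_C = 598 Ω
Z = 1000 + j598 Ω
|Z| = √(1000² + 598²) = 1170 Ω
I = V/|Z| = 115 mA
V_C = I·|Z_C| = 0.115 × 1620 = 186 V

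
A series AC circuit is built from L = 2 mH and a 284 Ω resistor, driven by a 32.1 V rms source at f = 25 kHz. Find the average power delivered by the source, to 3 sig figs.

ω = 2πf = 157100 rad/s
X_L = ωL = 314 Ω
Z = 284 + j314 Ω
|Z| = √(284² + 314²) = 423 Ω
∠Z = arctan(314/284) = 47.9°
I = V/|Z| = 75.8 mA
P = VI cos φ = 32.1 × 0.0758 × cos(47.9°) = 1.63 W

1.63 W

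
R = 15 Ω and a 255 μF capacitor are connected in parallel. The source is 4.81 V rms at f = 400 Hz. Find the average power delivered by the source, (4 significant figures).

1.542 W

ω = 2πf = 2513 rad/s
X_C = 1/(ωC) = 1.560 Ω
Parallel: admittances add. Y = 1/R + jωC
Y = (0.06667 + j0.6409) S
|Y| = 0.6443 S → |Z| = 1/|Y| = 1.552 Ω, ∠Z = −∠Y = -84.06°
I = V/|Z| = 3.099 A
P = VI cos φ = 4.81 × 3.099 × cos(-84.06°) = 1.542 W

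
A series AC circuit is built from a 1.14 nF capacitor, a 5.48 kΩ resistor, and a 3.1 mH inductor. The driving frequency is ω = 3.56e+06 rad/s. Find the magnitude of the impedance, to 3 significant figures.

12100 Ω

X_L = ωL = 11000 Ω
X_C = 1/(ωC) = 246 Ω
Net reactance X = X_L − X_C = 10800 Ω
Z = 5480 + j10800 Ω
|Z| = √(5480² + 10800²) = 12100 Ω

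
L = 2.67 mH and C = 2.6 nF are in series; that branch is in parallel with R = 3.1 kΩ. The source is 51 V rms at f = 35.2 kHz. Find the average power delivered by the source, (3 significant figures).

ω = 2πf = 221200 rad/s
X_L = ωL = 591 Ω
X_C = 1/(ωC) = 1740 Ω
Branch 1: Z₁ = R = 3100 Ω
Branch 2 (series LC): Z₂ = j(X_L − X_C) = −j1150 Ω
Parallel: Z = Z₁Z₂/(Z₁+Z₂), |Z| = 1080 Ω, ∠Z = -69.7°
I = V/|Z| = 47.4 mA
P = VI cos φ = 51 × 0.0474 × cos(-69.7°) = 839 mW

839 mW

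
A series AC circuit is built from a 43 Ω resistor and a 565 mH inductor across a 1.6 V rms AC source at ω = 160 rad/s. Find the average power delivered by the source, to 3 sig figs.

11.0 mW

X_L = ωL = 90.4 Ω
Z = 43.0 + j90.4 Ω
|Z| = √(43.0² + 90.4²) = 100 Ω
∠Z = arctan(90.4/43.0) = 64.6°
I = V/|Z| = 16.0 mA
P = VI cos φ = 1.6 × 0.0160 × cos(64.6°) = 11.0 mW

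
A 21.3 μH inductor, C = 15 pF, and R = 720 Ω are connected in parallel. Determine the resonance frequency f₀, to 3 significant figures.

ω₀ = 1/√(LC) = 1/√(2.13e-05 × 1.5e-11) = 5.595e+07 rad/s
f₀ = ω₀/(2π) = 8.90 MHz

8.90 MHz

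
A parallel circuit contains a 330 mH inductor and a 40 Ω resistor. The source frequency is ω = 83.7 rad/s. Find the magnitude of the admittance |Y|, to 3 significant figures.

44.0 mS

X_L = ωL = 27.6 Ω
Parallel: admittances add. Y = 1/R + 1/(jωL)
Y = (0.0250 − j0.0362) S
|Y| = 0.0440 S → |Z| = 1/|Y| = 22.7 Ω, ∠Z = −∠Y = 55.4°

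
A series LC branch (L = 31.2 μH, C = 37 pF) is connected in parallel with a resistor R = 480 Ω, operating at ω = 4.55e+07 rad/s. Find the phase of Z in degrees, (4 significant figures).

30.17°

X_L = ωL = 1420 Ω
X_C = 1/(ωC) = 594.0 Ω
Branch 1: Z₁ = R = 480.0 Ω
Branch 2 (series LC): Z₂ = j(X_L − X_C) = j825.6 Ω
Parallel: Z = Z₁Z₂/(Z₁+Z₂), |Z| = 415.0 Ω, ∠Z = 30.17°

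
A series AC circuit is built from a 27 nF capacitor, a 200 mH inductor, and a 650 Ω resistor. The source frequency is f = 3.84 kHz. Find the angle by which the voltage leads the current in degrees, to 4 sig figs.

78.83°

ω = 2πf = 24130 rad/s
X_L = ωL = 4825 Ω
X_C = 1/(ωC) = 1535 Ω
Net reactance X = X_L − X_C = 3290 Ω
Z = 650.0 + j3290 Ω
|Z| = √(650.0² + 3290²) = 3354 Ω
∠Z = arctan(3290/650.0) = 78.83°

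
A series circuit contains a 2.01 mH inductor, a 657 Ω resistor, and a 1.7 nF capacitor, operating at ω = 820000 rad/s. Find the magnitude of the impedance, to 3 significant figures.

1140 Ω

X_L = ωL = 1650 Ω
X_C = 1/(ωC) = 717 Ω
Net reactance X = X_L − X_C = 931 Ω
Z = 657 + j931 Ω
|Z| = √(657² + 931²) = 1140 Ω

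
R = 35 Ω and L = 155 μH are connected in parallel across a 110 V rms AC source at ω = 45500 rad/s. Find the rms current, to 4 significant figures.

X_L = ωL = 7.053 Ω
Parallel: admittances add. Y = 1/R + 1/(jωL)
Y = (0.02857 − j0.1418) S
|Y| = 0.1446 S → |Z| = 1/|Y| = 6.914 Ω, ∠Z = −∠Y = 78.61°
I = V/|Z| = 110/6.914 = 15.91 A

15.91 A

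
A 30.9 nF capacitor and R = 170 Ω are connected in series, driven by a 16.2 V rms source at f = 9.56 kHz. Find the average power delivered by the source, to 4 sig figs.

139.8 mW

ω = 2πf = 60070 rad/s
X_C = 1/(ωC) = 538.8 Ω
Z = 170.0 − j538.8 Ω
|Z| = √(170.0² + 538.8²) = 565.0 Ω
∠Z = arctan(-538.8/170.0) = -72.49°
I = V/|Z| = 28.67 mA
P = VI cos φ = 16.2 × 0.02867 × cos(-72.49°) = 139.8 mW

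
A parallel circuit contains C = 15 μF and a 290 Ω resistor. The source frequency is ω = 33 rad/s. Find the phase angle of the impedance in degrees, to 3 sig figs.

-8.17°

X_C = 1/(ωC) = 2020 Ω
Parallel: admittances add. Y = 1/R + jωC
Y = (0.00345 + j0.000495) S
|Y| = 0.00348 S → |Z| = 1/|Y| = 287 Ω, ∠Z = −∠Y = -8.17°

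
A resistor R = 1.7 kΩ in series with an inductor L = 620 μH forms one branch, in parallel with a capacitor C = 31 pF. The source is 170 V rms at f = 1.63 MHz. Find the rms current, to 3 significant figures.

ω = 2πf = 1.024e+07 rad/s
X_L = ωL = 6350 Ω
X_C = 1/(ωC) = 3150 Ω
Branch 1 (R+jX_L): Z₁ = 1700 + j6350 Ω, |Z₁| = 6570 Ω
Branch 2 (−jX_C): Z₂ = −j3150 Ω
Parallel: Z = Z₁Z₂/(Z₁+Z₂), |Z| = 5710 Ω, ∠Z = -77.0°
I = V/|Z| = 170/5710 = 29.8 mA

29.8 mA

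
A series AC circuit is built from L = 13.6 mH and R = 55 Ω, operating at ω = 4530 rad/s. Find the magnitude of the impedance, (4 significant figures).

X_L = ωL = 61.61 Ω
Z = 55.00 + j61.61 Ω
|Z| = √(55.00² + 61.61²) = 82.59 Ω

82.59 Ω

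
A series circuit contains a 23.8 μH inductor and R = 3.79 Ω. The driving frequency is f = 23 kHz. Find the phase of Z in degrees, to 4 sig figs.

ω = 2πf = 144500 rad/s
X_L = ωL = 3.439 Ω
Z = 3.790 + j3.439 Ω
|Z| = √(3.790² + 3.439²) = 5.118 Ω
∠Z = arctan(3.439/3.790) = 42.22°

42.22°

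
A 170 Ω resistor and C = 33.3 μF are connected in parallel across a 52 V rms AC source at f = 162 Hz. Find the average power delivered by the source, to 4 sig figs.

ω = 2πf = 1018 rad/s
X_C = 1/(ωC) = 29.50 Ω
Parallel: admittances add. Y = 1/R + jωC
Y = (0.005882 + j0.03390) S
|Y| = 0.03440 S → |Z| = 1/|Y| = 29.07 Ω, ∠Z = −∠Y = -80.15°
I = V/|Z| = 1.789 A
P = VI cos φ = 52 × 1.789 × cos(-80.15°) = 15.91 W

15.91 W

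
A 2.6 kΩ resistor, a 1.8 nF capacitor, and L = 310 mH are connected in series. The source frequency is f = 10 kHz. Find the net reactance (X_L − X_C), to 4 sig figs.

ω = 2πf = 62830 rad/s
X_L = ωL = 19480 Ω
X_C = 1/(ωC) = 8842 Ω
X = 19480 − 8842 = 10640 Ω

10640 Ω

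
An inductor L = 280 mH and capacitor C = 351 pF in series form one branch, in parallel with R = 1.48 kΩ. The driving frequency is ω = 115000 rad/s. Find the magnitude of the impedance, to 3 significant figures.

X_L = ωL = 32200 Ω
X_C = 1/(ωC) = 24800 Ω
Branch 1: Z₁ = R = 1480 Ω
Branch 2 (series LC): Z₂ = j(X_L − X_C) = j7430 Ω
Parallel: Z = Z₁Z₂/(Z₁+Z₂), |Z| = 1450 Ω, ∠Z = 11.3°

1450 Ω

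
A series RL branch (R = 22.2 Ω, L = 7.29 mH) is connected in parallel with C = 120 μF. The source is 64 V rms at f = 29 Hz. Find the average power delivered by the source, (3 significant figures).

184 W

ω = 2πf = 182.2 rad/s
X_L = ωL = 1.33 Ω
X_C = 1/(ωC) = 45.7 Ω
Branch 1 (R+jX_L): Z₁ = 22.2 + j1.33 Ω, |Z₁| = 22.2 Ω
Branch 2 (−jX_C): Z₂ = −j45.7 Ω
Parallel: Z = Z₁Z₂/(Z₁+Z₂), |Z| = 20.5 Ω, ∠Z = -23.1°
I = V/|Z| = 3.12 A
P = VI cos φ = 64 × 3.12 × cos(-23.1°) = 184 W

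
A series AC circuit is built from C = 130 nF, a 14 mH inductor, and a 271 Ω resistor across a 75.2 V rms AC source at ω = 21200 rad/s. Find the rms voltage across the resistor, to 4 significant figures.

X_L = ωL = 296.8 Ω
X_C = 1/(ωC) = 362.8 Ω
Net reactance X = X_L − X_C = -66.04 Ω
Z = 271.0 − j66.04 Ω
|Z| = √(271.0² + 66.04²) = 278.9 Ω
I = V/|Z| = 269.6 mA
V_R = I·|Z_R| = 0.2696 × 271.0 = 73.06 V

73.06 V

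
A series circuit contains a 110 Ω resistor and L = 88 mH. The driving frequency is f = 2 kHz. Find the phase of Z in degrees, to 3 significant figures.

ω = 2πf = 12570 rad/s
X_L = ωL = 1110 Ω
Z = 110 + j1110 Ω
|Z| = √(110² + 1110²) = 1110 Ω
∠Z = arctan(1110/110) = 84.3°

84.3°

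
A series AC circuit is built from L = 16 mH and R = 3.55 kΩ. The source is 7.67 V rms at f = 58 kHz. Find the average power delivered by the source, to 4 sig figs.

ω = 2πf = 364400 rad/s
X_L = ωL = 5831 Ω
Z = 3550 + j5831 Ω
|Z| = √(3550² + 5831²) = 6826 Ω
∠Z = arctan(5831/3550) = 58.67°
I = V/|Z| = 1.124 mA
P = VI cos φ = 7.67 × 0.001124 × cos(58.67°) = 4.482 mW

4.482 mW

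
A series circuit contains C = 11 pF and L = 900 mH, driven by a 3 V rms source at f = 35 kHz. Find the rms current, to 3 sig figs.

ω = 2πf = 219900 rad/s
X_L = ωL = 198000 Ω
X_C = 1/(ωC) = 413000 Ω
Net reactance X = X_L − X_C = -215000 Ω
Z = − j215000 Ω
|Z| = √(0² + 215000²) = 215000 Ω
I = V/|Z| = 3/215000 = 13.9 μA

13.9 μA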